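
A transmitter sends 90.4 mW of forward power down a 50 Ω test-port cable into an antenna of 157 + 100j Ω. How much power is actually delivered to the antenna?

P_delivered ≈ 53.7 mW

|Γ| = |(107 + j100)/(207 + j100)| = 0.637
|Γ|² = 0.406
P_refl = |Γ|²·P_inc = 36.7 mW, P_del = (1 − |Γ|²)·P_inc = 53.7 mW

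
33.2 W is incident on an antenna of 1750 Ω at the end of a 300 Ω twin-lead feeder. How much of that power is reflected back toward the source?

P_reflected ≈ 16.6 W

Γ = (1750 − 300)/(1750 + 300) = 0.707
|Γ|² = 0.5
P_refl = |Γ|²·P_inc = 16.6 W, P_del = (1 − |Γ|²)·P_inc = 16.6 W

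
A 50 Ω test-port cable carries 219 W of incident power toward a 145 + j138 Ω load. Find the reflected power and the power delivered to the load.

|Γ| = |(95 + j138)/(195 + j138)| = 0.701
|Γ|² = 0.492
P_refl = |Γ|²·P_inc = 108 W, P_del = (1 − |Γ|²)·P_inc = 111 W

P_reflected ≈ 108 W; P_delivered ≈ 111 W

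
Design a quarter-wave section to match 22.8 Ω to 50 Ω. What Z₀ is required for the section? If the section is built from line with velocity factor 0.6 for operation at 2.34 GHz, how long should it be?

Z_qwt = √(Z_0·R_L) = √(50 × 22.8) = √1140
λ = 0.6·c/f = 0.0769 m, so l = λ/4 = 0.0192 m

Z_qwt ≈ 33.8 Ω; length ≈ 1.92 cm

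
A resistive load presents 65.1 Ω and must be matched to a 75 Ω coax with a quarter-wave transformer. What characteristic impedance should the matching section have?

Z_qwt = √(Z_0·R_L) = √(75 × 65.1) = √4882

Z_qwt ≈ 69.9 Ω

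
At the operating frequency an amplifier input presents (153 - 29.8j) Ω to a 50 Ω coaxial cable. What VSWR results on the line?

VSWR ≈ 3.19

Γ = (Z_L − Z_0)/(Z_L + Z_0) = (103 − j29.8)/(203 − j29.8)
|Γ| = 107/205 = 0.523
VSWR = (1 + |Γ|)/(1 − |Γ|) = 1.52/0.477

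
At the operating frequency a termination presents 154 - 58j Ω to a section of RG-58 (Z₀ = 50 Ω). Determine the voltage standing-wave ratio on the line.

VSWR ≈ 3.56

Γ = (Z_L − Z_0)/(Z_L + Z_0) = (104 − j58)/(204 − j58)
|Γ| = 119/212 = 0.561
VSWR = (1 + |Γ|)/(1 − |Γ|) = 1.56/0.439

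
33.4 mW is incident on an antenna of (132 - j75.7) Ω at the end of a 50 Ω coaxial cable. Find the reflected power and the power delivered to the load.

P_reflected ≈ 10.7 mW; P_delivered ≈ 22.7 mW

|Γ| = |(82 − j75.7)/(182 − j75.7)| = 0.566
|Γ|² = 0.321
P_refl = |Γ|²·P_inc = 10.7 mW, P_del = (1 − |Γ|²)·P_inc = 22.7 mW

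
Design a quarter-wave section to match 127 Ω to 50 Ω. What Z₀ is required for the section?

Z_qwt = √(Z_0·R_L) = √(50 × 127) = √6350

Z_qwt ≈ 79.7 Ω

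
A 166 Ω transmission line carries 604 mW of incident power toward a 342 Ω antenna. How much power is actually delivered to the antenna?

Γ = (342 − 166)/(342 + 166) = 0.346
|Γ|² = 0.12
P_refl = |Γ|²·P_inc = 72.5 mW, P_del = (1 − |Γ|²)·P_inc = 532 mW

P_delivered ≈ 532 mW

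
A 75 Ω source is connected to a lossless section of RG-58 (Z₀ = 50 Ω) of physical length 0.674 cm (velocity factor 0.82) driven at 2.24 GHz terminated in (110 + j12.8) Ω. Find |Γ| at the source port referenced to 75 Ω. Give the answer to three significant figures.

|Γ| ≈ 0.268

λ = v/f = 0.82·c / 2.24 GHz = 0.11 m
βl = 2π·l/λ = 2π × 0.0614 = 22.1°
tan(βl) = 0.406
Z_in = Z_0·(Z_L + jZ_0·tanβl)/(Z_0 + jZ_L·tanβl) = 80.1 − j42.8 Ω
Γ_s = (Z_in − Z_s)/(Z_in + Z_s) = (5.05 − j42.8)/(155 − j42.8), |Γ_s| = 0.268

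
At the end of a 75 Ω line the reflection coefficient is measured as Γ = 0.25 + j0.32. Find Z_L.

Z_L = Z_0·(1 + Γ)/(1 − Γ) = 75·(1.25 + j0.32)/(0.75 − j0.32)

Z_L ≈ 94.2 + j72.2 Ω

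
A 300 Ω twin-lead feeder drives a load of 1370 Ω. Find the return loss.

Γ = (1370 − 300)/(1370 + 300) = 0.641
RL = −20·log₁₀|Γ| = −20·log₁₀(0.641)

RL ≈ 3.87 dB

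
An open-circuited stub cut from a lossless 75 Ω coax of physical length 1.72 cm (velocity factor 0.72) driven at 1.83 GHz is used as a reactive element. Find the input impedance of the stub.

Z_in ≈ −j57.6 Ω

λ = v/f = 0.72·c / 1.83 GHz = 0.118 m
βl = 2π·l/λ = 2π × 0.146 = 52.5°
tan(βl) = 1.3
For an open-circuited stub, Z_in = −jZ_0·cot(βl) = −jZ_0/tan(βl)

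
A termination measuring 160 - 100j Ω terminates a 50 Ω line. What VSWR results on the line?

VSWR ≈ 4.54

Γ = (Z_L − Z_0)/(Z_L + Z_0) = (110 − j100)/(210 − j100)
|Γ| = 149/233 = 0.639
VSWR = (1 + |Γ|)/(1 − |Γ|) = 1.64/0.361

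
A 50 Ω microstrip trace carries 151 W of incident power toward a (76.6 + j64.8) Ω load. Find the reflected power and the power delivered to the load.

P_reflected ≈ 36.6 W; P_delivered ≈ 114 W

|Γ| = |(26.6 + j64.8)/(126.6 + j64.8)| = 0.493
|Γ|² = 0.243
P_refl = |Γ|²·P_inc = 36.6 W, P_del = (1 − |Γ|²)·P_inc = 114 W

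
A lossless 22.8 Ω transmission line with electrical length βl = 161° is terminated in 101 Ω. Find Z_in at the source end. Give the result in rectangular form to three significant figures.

tan(βl) = tan(161°) = -0.344
Z_in = Z_0·(Z_L + jZ_0·tanβl)/(Z_0 + jZ_L·tanβl)
     = 22.8·(101 − j7.85)/(22.8 − j34.8)

Z_in ≈ 34 + j44 Ω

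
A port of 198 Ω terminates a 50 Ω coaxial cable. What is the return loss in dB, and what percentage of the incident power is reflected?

Γ = (198 − 50)/(198 + 50) = 0.597
RL = −20·log₁₀(0.597) = 4.48 dB
P_refl/P_inc = |Γ|² = 0.356

RL ≈ 4.48 dB; 35.6% of incident power reflected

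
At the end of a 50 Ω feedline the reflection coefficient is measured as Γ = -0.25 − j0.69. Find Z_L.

Z_L = Z_0·(1 + Γ)/(1 − Γ) = 50·(0.75 − j0.69)/(1.25 + j0.69)

Z_L ≈ 11.3 − j33.8 Ω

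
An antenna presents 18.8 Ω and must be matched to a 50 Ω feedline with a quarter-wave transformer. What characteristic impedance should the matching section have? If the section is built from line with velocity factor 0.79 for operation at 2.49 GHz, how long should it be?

Z_qwt ≈ 30.7 Ω; length ≈ 2.38 cm

Z_qwt = √(Z_0·R_L) = √(50 × 18.8) = √940
λ = 0.79·c/f = 0.0952 m, so l = λ/4 = 0.0238 m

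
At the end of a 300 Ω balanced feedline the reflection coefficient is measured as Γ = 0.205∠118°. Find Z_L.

Z_L = Z_0·(1 + Γ)/(1 − Γ) = 300·(0.904 + j0.181)/(1.1 − j0.181)

Z_L ≈ 233 + j88 Ω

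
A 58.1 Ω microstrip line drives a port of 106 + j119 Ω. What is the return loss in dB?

RL ≈ 3.97 dB

Γ = (47.9 + j119)/(164.1 + j119), |Γ| = 0.633
RL = −20·log₁₀|Γ| = −20·log₁₀(0.633)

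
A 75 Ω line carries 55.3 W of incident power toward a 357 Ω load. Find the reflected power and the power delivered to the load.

P_reflected ≈ 23.6 W; P_delivered ≈ 31.7 W

Γ = (357 − 75)/(357 + 75) = 0.653
|Γ|² = 0.426
P_refl = |Γ|²·P_inc = 23.6 W, P_del = (1 − |Γ|²)·P_inc = 31.7 W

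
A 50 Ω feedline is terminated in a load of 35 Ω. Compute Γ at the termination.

Γ = (Z_L − Z_0)/(Z_L + Z_0) = (35 − 50)/(35 + 50) = -15/85

Γ = -0.176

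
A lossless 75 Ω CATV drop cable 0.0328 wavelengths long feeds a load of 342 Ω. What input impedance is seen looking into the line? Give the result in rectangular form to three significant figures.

Z_in ≈ 187 − j163 Ω

βl = 2π × 0.0328 = 11.8°
tan(βl) = tan(11.8°) = 0.209
Z_in = Z_0·(Z_L + jZ_0·tanβl)/(Z_0 + jZ_L·tanβl)
     = 75·(342 + j15.7)/(75 + j71.5)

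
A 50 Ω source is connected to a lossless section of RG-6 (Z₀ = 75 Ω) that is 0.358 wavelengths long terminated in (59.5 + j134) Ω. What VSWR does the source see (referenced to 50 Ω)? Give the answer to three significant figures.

VSWR ≈ 4.2

βl = 2π × 0.358 = 129°
tan(βl) = -1.24
Z_in = Z_0·(Z_L + jZ_0·tanβl)/(Z_0 + jZ_L·tanβl) = 13.4 + j16.8 Ω
Γ_s = (Z_in − Z_s)/(Z_in + Z_s) = (-36.6 + j16.8)/(63.4 + j16.8), |Γ_s| = 0.615
VSWR = (1 + |Γ_s|)/(1 − |Γ_s|)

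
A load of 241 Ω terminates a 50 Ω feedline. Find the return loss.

RL ≈ 3.66 dB

Γ = (241 − 50)/(241 + 50) = 0.656
RL = −20·log₁₀|Γ| = −20·log₁₀(0.656)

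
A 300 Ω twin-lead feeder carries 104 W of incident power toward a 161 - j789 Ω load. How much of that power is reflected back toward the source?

|Γ| = |(-139 − j789)/(461 − j789)| = 0.877
|Γ|² = 0.769
P_refl = |Γ|²·P_inc = 79.9 W, P_del = (1 − |Γ|²)·P_inc = 24.1 W

P_reflected ≈ 79.9 W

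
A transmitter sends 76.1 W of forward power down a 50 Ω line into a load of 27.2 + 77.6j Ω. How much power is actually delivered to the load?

P_delivered ≈ 34.6 W

|Γ| = |(-22.8 + j77.6)/(77.2 + j77.6)| = 0.739
|Γ|² = 0.546
P_refl = |Γ|²·P_inc = 41.5 W, P_del = (1 − |Γ|²)·P_inc = 34.6 W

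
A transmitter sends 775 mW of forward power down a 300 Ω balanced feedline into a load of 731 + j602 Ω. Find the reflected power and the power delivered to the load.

|Γ| = |(431 + j602)/(1031 + j602)| = 0.62
|Γ|² = 0.385
P_refl = |Γ|²·P_inc = 298 mW, P_del = (1 − |Γ|²)·P_inc = 477 mW

P_reflected ≈ 298 mW; P_delivered ≈ 477 mW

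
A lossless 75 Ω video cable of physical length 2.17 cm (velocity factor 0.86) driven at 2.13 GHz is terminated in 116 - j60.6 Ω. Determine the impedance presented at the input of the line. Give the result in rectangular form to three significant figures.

Z_in ≈ 35.2 − j6.52 Ω

λ = v/f = 0.86·c / 2.13 GHz = 0.121 m
βl = 2π·l/λ = 2π × 0.179 = 64.5°
tan(βl) = tan(64.5°) = 2.1
Z_in = Z_0·(Z_L + jZ_0·tanβl)/(Z_0 + jZ_L·tanβl)
     = 75·(116 + j96.6)/(202 + j243)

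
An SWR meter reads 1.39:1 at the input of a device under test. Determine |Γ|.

|Γ| = (S − 1)/(S + 1) = (1.39 − 1)/(1.39 + 1) = 0.39/2.39

|Γ| ≈ 0.163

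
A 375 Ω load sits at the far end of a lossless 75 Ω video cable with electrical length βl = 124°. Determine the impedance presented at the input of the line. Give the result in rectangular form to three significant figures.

tan(βl) = tan(124°) = -1.48
Z_in = Z_0·(Z_L + jZ_0·tanβl)/(Z_0 + jZ_L·tanβl)
     = 75·(375 − j111)/(75 − j556)

Z_in ≈ 21.4 + j47.7 Ω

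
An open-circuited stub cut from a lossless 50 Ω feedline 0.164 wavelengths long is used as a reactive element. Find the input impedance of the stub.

βl = 2π × 0.164 = 59°
tan(βl) = 1.67
For an open-circuited stub, Z_in = −jZ_0·cot(βl) = −jZ_0/tan(βl)

Z_in ≈ −j30 Ω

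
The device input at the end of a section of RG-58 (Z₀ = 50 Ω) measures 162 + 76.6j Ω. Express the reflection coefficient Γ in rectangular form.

Γ = (Z_L − Z_0)/(Z_L + Z_0) = (112 + j76.6)/(212 + j76.6)

Γ ≈ 0.583 + j0.151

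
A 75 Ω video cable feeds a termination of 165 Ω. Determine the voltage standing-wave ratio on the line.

For a purely resistive load, VSWR = R_L/Z_0 or Z_0/R_L (whichever > 1) = 165/75

VSWR ≈ 2.2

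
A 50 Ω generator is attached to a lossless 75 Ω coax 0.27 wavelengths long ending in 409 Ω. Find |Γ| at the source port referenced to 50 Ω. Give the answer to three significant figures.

βl = 2π × 0.27 = 97.2°
tan(βl) = -7.92
Z_in = Z_0·(Z_L + jZ_0·tanβl)/(Z_0 + jZ_L·tanβl) = 14 + j9.15 Ω
Γ_s = (Z_in − Z_s)/(Z_in + Z_s) = (-36 + j9.15)/(64 + j9.15), |Γ_s| = 0.575

|Γ| ≈ 0.575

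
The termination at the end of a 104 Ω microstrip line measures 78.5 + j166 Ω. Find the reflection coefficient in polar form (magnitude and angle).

Γ ≈ 0.681 ∠ 56.4°

Γ = (Z_L − Z_0)/(Z_L + Z_0) = (-25.5 + j166)/(182.5 + j166)
|Γ| = 168/247 = 0.681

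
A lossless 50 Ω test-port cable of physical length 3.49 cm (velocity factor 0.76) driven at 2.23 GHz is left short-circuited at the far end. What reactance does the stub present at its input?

λ = v/f = 0.76·c / 2.23 GHz = 0.102 m
βl = 2π·l/λ = 2π × 0.341 = 123°
tan(βl) = -1.55
For a short-circuited stub, Z_in = jZ_0·tan(βl)

X_in ≈ -77.3 Ω (capacitive)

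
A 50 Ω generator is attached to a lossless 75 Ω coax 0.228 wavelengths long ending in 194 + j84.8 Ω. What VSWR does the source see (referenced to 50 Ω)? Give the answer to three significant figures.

VSWR ≈ 2.35

βl = 2π × 0.228 = 82.1°
tan(βl) = 7.19
Z_in = Z_0·(Z_L + jZ_0·tanβl)/(Z_0 + jZ_L·tanβl) = 25.8 − j20.3 Ω
Γ_s = (Z_in − Z_s)/(Z_in + Z_s) = (-24.2 − j20.3)/(75.8 − j20.3), |Γ_s| = 0.403
VSWR = (1 + |Γ_s|)/(1 − |Γ_s|)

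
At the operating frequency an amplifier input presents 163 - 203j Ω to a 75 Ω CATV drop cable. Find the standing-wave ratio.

VSWR ≈ 5.83

Γ = (Z_L − Z_0)/(Z_L + Z_0) = (88 − j203)/(238 − j203)
|Γ| = 221/313 = 0.707
VSWR = (1 + |Γ|)/(1 − |Γ|) = 1.71/0.293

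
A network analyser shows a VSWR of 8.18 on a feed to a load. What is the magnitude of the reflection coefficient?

|Γ| ≈ 0.782

|Γ| = (S − 1)/(S + 1) = (8.18 − 1)/(8.18 + 1) = 7.18/9.18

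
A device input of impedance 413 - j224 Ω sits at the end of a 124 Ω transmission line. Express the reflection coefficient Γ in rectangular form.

Γ ≈ 0.607 − j0.164

Γ = (Z_L − Z_0)/(Z_L + Z_0) = (289 − j224)/(537 − j224)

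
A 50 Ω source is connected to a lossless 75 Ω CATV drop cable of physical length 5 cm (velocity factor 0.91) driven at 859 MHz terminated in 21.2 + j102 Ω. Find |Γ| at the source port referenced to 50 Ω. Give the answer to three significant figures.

λ = v/f = 0.91·c / 859 MHz = 0.318 m
βl = 2π·l/λ = 2π × 0.157 = 56.6°
tan(βl) = 1.52
Z_in = Z_0·(Z_L + jZ_0·tanβl)/(Z_0 + jZ_L·tanβl) = 53.1 − j181 Ω
Γ_s = (Z_in − Z_s)/(Z_in + Z_s) = (3.12 − j181)/(103 − j181), |Γ_s| = 0.869

|Γ| ≈ 0.869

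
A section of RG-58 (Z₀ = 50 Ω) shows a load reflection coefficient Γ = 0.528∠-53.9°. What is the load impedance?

Z_L ≈ 54.9 − j65 Ω

Z_L = Z_0·(1 + Γ)/(1 − Γ) = 50·(1.31 − j0.427)/(0.689 + j0.427)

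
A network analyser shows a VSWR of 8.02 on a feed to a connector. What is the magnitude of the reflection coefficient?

|Γ| ≈ 0.778

|Γ| = (S − 1)/(S + 1) = (8.02 − 1)/(8.02 + 1) = 7.02/9.02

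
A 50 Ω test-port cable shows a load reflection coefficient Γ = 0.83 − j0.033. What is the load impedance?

Z_L ≈ 517 − j110 Ω

Z_L = Z_0·(1 + Γ)/(1 − Γ) = 50·(1.83 − j0.033)/(0.17 + j0.033)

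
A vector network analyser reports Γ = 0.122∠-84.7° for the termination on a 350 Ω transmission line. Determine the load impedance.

Z_L = Z_0·(1 + Γ)/(1 − Γ) = 350·(1.01 − j0.121)/(0.989 + j0.121)

Z_L ≈ 347 − j85.7 Ω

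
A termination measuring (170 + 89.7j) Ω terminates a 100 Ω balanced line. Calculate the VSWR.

VSWR ≈ 2.33

Γ = (Z_L − Z_0)/(Z_L + Z_0) = (70 + j89.7)/(270 + j89.7)
|Γ| = 114/285 = 0.4
VSWR = (1 + |Γ|)/(1 − |Γ|) = 1.4/0.6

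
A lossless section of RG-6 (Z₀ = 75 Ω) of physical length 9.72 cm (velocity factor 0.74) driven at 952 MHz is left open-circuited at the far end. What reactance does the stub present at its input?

X_in ≈ 130 Ω (inductive)

λ = v/f = 0.74·c / 952 MHz = 0.233 m
βl = 2π·l/λ = 2π × 0.417 = 150°
tan(βl) = -0.576
For an open-circuited stub, Z_in = −jZ_0·cot(βl) = −jZ_0/tan(βl)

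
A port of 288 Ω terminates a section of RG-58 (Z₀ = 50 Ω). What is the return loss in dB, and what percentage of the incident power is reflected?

RL ≈ 3.05 dB; 49.6% of incident power reflected

Γ = (288 − 50)/(288 + 50) = 0.704
RL = −20·log₁₀(0.704) = 3.05 dB
P_refl/P_inc = |Γ|² = 0.496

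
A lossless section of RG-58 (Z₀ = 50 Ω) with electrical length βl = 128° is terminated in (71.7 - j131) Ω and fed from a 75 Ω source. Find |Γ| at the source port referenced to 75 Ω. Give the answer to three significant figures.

|Γ| ≈ 0.73

tan(βl) = -1.28
Z_in = Z_0·(Z_L + jZ_0·tanβl)/(Z_0 + jZ_L·tanβl) = 21.2 + j66.3 Ω
Γ_s = (Z_in − Z_s)/(Z_in + Z_s) = (-53.8 + j66.3)/(96.2 + j66.3), |Γ_s| = 0.73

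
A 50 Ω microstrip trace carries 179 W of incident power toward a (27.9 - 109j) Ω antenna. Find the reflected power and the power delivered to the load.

P_reflected ≈ 123 W; P_delivered ≈ 55.6 W

|Γ| = |(-22.1 − j109)/(77.9 − j109)| = 0.83
|Γ|² = 0.689
P_refl = |Γ|²·P_inc = 123 W, P_del = (1 − |Γ|²)·P_inc = 55.6 W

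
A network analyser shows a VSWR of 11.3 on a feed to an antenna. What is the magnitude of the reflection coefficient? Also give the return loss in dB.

|Γ| ≈ 0.837; return loss ≈ 1.54 dB

|Γ| = (S − 1)/(S + 1) = (11.3 − 1)/(11.3 + 1) = 10.3/12.3
RL = −20·log₁₀|Γ| = −20·log₁₀(0.837)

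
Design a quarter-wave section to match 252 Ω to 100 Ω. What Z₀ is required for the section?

Z_qwt ≈ 159 Ω

Z_qwt = √(Z_0·R_L) = √(100 × 252) = √25200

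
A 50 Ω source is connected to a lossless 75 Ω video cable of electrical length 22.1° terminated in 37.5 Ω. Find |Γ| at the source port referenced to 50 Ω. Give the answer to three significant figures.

|Γ| ≈ 0.247

tan(βl) = 0.406
Z_in = Z_0·(Z_L + jZ_0·tanβl)/(Z_0 + jZ_L·tanβl) = 42 + j21.9 Ω
Γ_s = (Z_in − Z_s)/(Z_in + Z_s) = (-8.05 + j21.9)/(92 + j21.9), |Γ_s| = 0.247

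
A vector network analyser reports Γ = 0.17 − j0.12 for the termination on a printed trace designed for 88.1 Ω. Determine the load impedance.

Z_L ≈ 120 − j30.1 Ω

Z_L = Z_0·(1 + Γ)/(1 − Γ) = 88.1·(1.17 − j0.12)/(0.83 + j0.12)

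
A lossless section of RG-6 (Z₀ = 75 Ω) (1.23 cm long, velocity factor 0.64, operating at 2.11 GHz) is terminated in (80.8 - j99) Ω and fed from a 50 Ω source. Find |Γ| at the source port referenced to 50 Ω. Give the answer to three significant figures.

|Γ| ≈ 0.412

λ = v/f = 0.64·c / 2.11 GHz = 0.091 m
βl = 2π·l/λ = 2π × 0.135 = 48.7°
tan(βl) = 1.14
Z_in = Z_0·(Z_L + jZ_0·tanβl)/(Z_0 + jZ_L·tanβl) = 23.9 − j17.2 Ω
Γ_s = (Z_in − Z_s)/(Z_in + Z_s) = (-26.1 − j17.2)/(73.9 − j17.2), |Γ_s| = 0.412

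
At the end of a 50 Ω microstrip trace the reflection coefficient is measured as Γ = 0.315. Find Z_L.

Z_L ≈ 96 Ω

Z_L = Z_0·(1 + Γ)/(1 − Γ) = 50·(1.31)/(0.685)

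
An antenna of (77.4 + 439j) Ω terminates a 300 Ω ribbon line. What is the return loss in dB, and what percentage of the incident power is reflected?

Γ = (-222.6 + j439)/(377.4 + j439), |Γ| = 0.85
RL = −20·log₁₀(0.85) = 1.41 dB
P_refl/P_inc = |Γ|² = 0.723

RL ≈ 1.41 dB; 72.3% of incident power reflected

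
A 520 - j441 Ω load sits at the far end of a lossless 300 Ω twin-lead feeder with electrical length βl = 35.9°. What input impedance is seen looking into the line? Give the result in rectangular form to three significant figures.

Z_in ≈ 136 − j191 Ω

tan(βl) = tan(35.9°) = 0.724
Z_in = Z_0·(Z_L + jZ_0·tanβl)/(Z_0 + jZ_L·tanβl)
     = 300·(520 − j224)/(619 + j376)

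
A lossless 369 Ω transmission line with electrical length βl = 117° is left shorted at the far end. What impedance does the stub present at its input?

Z_in ≈ −j724 Ω

tan(βl) = -1.96
For a shorted stub, Z_in = jZ_0·tan(βl)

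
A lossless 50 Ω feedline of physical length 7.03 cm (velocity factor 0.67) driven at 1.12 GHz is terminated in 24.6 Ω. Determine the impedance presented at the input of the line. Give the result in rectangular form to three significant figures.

Z_in ≈ 35.1 − j26.5 Ω

λ = v/f = 0.67·c / 1.12 GHz = 0.179 m
βl = 2π·l/λ = 2π × 0.392 = 141°
tan(βl) = tan(141°) = -0.809
Z_in = Z_0·(Z_L + jZ_0·tanβl)/(Z_0 + jZ_L·tanβl)
     = 50·(24.6 − j40.5)/(50 − j19.9)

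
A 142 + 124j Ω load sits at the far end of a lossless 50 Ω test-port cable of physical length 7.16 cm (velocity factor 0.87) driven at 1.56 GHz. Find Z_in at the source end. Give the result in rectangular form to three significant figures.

Z_in ≈ 25.9 + j61.4 Ω

λ = v/f = 0.87·c / 1.56 GHz = 0.167 m
βl = 2π·l/λ = 2π × 0.428 = 154°
tan(βl) = tan(154°) = -0.486
Z_in = Z_0·(Z_L + jZ_0·tanβl)/(Z_0 + jZ_L·tanβl)
     = 50·(142 + j99.7)/(110 − j69.1)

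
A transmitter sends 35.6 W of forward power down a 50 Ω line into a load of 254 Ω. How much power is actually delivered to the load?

Γ = (254 − 50)/(254 + 50) = 0.671
|Γ|² = 0.45
P_refl = |Γ|²·P_inc = 16 W, P_del = (1 − |Γ|²)·P_inc = 19.6 W

P_delivered ≈ 19.6 W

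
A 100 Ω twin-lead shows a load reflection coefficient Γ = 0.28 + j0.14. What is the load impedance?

Z_L = Z_0·(1 + Γ)/(1 − Γ) = 100·(1.28 + j0.14)/(0.72 − j0.14)

Z_L ≈ 168 + j52 Ω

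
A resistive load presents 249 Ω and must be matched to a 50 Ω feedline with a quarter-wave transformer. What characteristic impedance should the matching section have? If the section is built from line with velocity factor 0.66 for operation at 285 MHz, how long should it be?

Z_qwt ≈ 112 Ω; length ≈ 17.4 cm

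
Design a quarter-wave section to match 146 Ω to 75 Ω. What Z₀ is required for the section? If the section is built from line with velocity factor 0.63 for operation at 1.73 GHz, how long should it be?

Z_qwt ≈ 105 Ω; length ≈ 2.73 cm

Z_qwt = √(Z_0·R_L) = √(75 × 146) = √10950
λ = 0.63·c/f = 0.109 m, so l = λ/4 = 0.0273 m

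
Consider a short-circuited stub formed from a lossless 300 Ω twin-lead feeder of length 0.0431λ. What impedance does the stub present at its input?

βl = 2π × 0.0431 = 15.5°
tan(βl) = 0.278
For a short-circuited stub, Z_in = jZ_0·tan(βl)

Z_in ≈ +j83.3 Ω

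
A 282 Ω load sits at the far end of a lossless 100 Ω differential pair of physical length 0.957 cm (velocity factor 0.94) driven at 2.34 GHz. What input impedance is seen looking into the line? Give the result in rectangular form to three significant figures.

λ = v/f = 0.94·c / 2.34 GHz = 0.121 m
βl = 2π·l/λ = 2π × 0.0794 = 28.6°
tan(βl) = tan(28.6°) = 0.545
Z_in = Z_0·(Z_L + jZ_0·tanβl)/(Z_0 + jZ_L·tanβl)
     = 100·(282 + j54.5)/(100 + j154)

Z_in ≈ 109 − j113 Ω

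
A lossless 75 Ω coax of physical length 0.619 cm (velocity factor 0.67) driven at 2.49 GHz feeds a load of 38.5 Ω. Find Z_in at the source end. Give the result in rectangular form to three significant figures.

Z_in ≈ 45.7 + j26.9 Ω

λ = v/f = 0.67·c / 2.49 GHz = 0.0807 m
βl = 2π·l/λ = 2π × 0.0767 = 27.6°
tan(βl) = tan(27.6°) = 0.523
Z_in = Z_0·(Z_L + jZ_0·tanβl)/(Z_0 + jZ_L·tanβl)
     = 75·(38.5 + j39.2)/(75 + j20.1)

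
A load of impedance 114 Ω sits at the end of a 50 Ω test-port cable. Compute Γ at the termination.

Γ = (Z_L − Z_0)/(Z_L + Z_0) = (114 − 50)/(114 + 50) = 64/164

Γ = 0.39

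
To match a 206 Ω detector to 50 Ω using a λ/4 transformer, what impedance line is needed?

Z_qwt ≈ 101 Ω

Z_qwt = √(Z_0·R_L) = √(50 × 206) = √10300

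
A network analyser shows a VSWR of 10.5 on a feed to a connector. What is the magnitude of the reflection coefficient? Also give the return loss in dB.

|Γ| = (S − 1)/(S + 1) = (10.5 − 1)/(10.5 + 1) = 9.5/11.5
RL = −20·log₁₀|Γ| = −20·log₁₀(0.826)

|Γ| ≈ 0.826; return loss ≈ 1.66 dB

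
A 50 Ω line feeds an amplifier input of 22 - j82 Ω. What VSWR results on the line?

VSWR ≈ 8.71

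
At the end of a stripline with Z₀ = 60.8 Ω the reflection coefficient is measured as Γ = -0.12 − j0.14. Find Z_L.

Z_L = Z_0·(1 + Γ)/(1 − Γ) = 60.8·(0.88 − j0.14)/(1.12 + j0.14)

Z_L ≈ 46.1 − j13.4 Ω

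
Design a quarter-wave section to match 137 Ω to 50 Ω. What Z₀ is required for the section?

Z_qwt ≈ 82.8 Ω

Z_qwt = √(Z_0·R_L) = √(50 × 137) = √6850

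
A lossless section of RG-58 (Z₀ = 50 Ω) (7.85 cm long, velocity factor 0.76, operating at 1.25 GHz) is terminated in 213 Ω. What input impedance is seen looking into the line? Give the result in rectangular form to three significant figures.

λ = v/f = 0.76·c / 1.25 GHz = 0.182 m
βl = 2π·l/λ = 2π × 0.43 = 155°
tan(βl) = tan(155°) = -0.468
Z_in = Z_0·(Z_L + jZ_0·tanβl)/(Z_0 + jZ_L·tanβl)
     = 50·(213 − j23.4)/(50 − j99.6)

Z_in ≈ 52.2 + j80.7 Ω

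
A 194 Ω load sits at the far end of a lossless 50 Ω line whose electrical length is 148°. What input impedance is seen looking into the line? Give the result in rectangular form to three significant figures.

tan(βl) = tan(148°) = -0.625
Z_in = Z_0·(Z_L + jZ_0·tanβl)/(Z_0 + jZ_L·tanβl)
     = 50·(194 − j31.2)/(50 − j121)

Z_in ≈ 39.2 + j63.8 Ω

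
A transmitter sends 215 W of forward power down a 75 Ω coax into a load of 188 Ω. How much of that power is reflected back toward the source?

P_reflected ≈ 39.7 W

Γ = (188 − 75)/(188 + 75) = 0.43
|Γ|² = 0.185
P_refl = |Γ|²·P_inc = 39.7 W, P_del = (1 − |Γ|²)·P_inc = 175 W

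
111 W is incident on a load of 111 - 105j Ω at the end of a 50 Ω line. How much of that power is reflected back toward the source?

P_reflected ≈ 44.3 W

|Γ| = |(61 − j105)/(161 − j105)| = 0.632
|Γ|² = 0.399
P_refl = |Γ|²·P_inc = 44.3 W, P_del = (1 − |Γ|²)·P_inc = 66.7 W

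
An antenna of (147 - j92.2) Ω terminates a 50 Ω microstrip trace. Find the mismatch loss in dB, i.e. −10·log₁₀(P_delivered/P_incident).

mismatch loss ≈ 2.07 dB

Γ = (97 − j92.2)/(197 − j92.2), |Γ| = 0.615
|Γ|² = 0.379, so P_del/P_inc = 1 − |Γ|² = 0.621
ML = −10·log₁₀(1 − |Γ|²)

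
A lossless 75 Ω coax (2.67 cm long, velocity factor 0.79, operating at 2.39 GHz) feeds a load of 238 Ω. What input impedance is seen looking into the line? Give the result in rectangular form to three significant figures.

Z_in ≈ 23.9 + j8.2 Ω

λ = v/f = 0.79·c / 2.39 GHz = 0.0992 m
βl = 2π·l/λ = 2π × 0.269 = 96.9°
tan(βl) = tan(96.9°) = -8.23
Z_in = Z_0·(Z_L + jZ_0·tanβl)/(Z_0 + jZ_L·tanβl)
     = 75·(238 − j617)/(75 − j1960)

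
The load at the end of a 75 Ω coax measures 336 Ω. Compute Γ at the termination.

Γ = 0.635

Γ = (Z_L − Z_0)/(Z_L + Z_0) = (336 − 75)/(336 + 75) = 261/411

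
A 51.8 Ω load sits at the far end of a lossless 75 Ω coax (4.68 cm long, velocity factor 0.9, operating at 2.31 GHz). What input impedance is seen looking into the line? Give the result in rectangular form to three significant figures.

λ = v/f = 0.9·c / 2.31 GHz = 0.117 m
βl = 2π·l/λ = 2π × 0.4 = 144°
tan(βl) = tan(144°) = -0.723
Z_in = Z_0·(Z_L + jZ_0·tanβl)/(Z_0 + jZ_L·tanβl)
     = 75·(51.8 − j54.2)/(75 − j37.4)

Z_in ≈ 63.1 − j22.7 Ω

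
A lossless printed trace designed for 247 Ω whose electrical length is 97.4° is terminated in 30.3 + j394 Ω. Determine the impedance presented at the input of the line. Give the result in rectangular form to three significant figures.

Z_in ≈ 10.3 − j113 Ω

tan(βl) = tan(97.4°) = -7.7
Z_in = Z_0·(Z_L + jZ_0·tanβl)/(Z_0 + jZ_L·tanβl)
     = 247·(30.3 − j1510)/(3280 − j233)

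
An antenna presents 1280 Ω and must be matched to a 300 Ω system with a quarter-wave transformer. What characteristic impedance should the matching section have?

Z_qwt = √(Z_0·R_L) = √(300 × 1280) = √384000

Z_qwt ≈ 620 Ω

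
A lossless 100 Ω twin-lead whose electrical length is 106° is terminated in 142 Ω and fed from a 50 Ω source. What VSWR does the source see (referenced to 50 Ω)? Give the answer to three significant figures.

VSWR ≈ 1.56

tan(βl) = -3.49
Z_in = Z_0·(Z_L + jZ_0·tanβl)/(Z_0 + jZ_L·tanβl) = 73.2 + j13.9 Ω
Γ_s = (Z_in − Z_s)/(Z_in + Z_s) = (23.2 + j13.9)/(123 + j13.9), |Γ_s| = 0.218
VSWR = (1 + |Γ_s|)/(1 − |Γ_s|)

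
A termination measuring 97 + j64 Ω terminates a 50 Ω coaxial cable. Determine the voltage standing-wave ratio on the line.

VSWR ≈ 2.96

Γ = (Z_L − Z_0)/(Z_L + Z_0) = (47 + j64)/(147 + j64)
|Γ| = 79.4/160 = 0.495
VSWR = (1 + |Γ|)/(1 − |Γ|) = 1.5/0.505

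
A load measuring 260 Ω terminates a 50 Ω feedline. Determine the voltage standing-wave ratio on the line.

VSWR ≈ 5.2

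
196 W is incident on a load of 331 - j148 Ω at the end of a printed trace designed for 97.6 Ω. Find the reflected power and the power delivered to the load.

|Γ| = |(233.4 − j148)/(428.6 − j148)| = 0.61
|Γ|² = 0.371
P_refl = |Γ|²·P_inc = 72.8 W, P_del = (1 − |Γ|²)·P_inc = 123 W

P_reflected ≈ 72.8 W; P_delivered ≈ 123 W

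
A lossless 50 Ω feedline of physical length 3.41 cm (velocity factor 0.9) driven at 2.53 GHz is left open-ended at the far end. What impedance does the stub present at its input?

λ = v/f = 0.9·c / 2.53 GHz = 0.107 m
βl = 2π·l/λ = 2π × 0.32 = 115°
tan(βl) = -2.14
For an open-ended stub, Z_in = −jZ_0·cot(βl) = −jZ_0/tan(βl)

Z_in ≈ +j23.3 Ω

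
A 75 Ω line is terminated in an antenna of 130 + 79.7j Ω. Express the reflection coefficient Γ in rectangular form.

Γ ≈ 0.364 + j0.247

Γ = (Z_L − Z_0)/(Z_L + Z_0) = (55 + j79.7)/(205 + j79.7)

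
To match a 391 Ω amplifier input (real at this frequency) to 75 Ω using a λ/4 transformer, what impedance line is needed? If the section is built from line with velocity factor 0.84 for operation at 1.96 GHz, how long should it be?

Z_qwt ≈ 171 Ω; length ≈ 3.21 cm

Z_qwt = √(Z_0·R_L) = √(75 × 391) = √29320
λ = 0.84·c/f = 0.129 m, so l = λ/4 = 0.0321 m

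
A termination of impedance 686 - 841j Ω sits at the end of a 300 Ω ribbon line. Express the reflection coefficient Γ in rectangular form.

Γ = (Z_L − Z_0)/(Z_L + Z_0) = (386 − j841)/(986 − j841)

Γ ≈ 0.648 − j0.3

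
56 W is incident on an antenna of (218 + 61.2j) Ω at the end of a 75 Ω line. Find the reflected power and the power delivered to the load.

P_reflected ≈ 15.1 W; P_delivered ≈ 40.9 W

|Γ| = |(143 + j61.2)/(293 + j61.2)| = 0.52
|Γ|² = 0.27
P_refl = |Γ|²·P_inc = 15.1 W, P_del = (1 − |Γ|²)·P_inc = 40.9 W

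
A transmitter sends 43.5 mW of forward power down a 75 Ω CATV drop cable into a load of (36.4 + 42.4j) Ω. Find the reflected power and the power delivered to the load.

|Γ| = |(-38.6 + j42.4)/(111.4 + j42.4)| = 0.481
|Γ|² = 0.231
P_refl = |Γ|²·P_inc = 10.1 mW, P_del = (1 − |Γ|²)·P_inc = 33.4 mW

P_reflected ≈ 10.1 mW; P_delivered ≈ 33.4 mW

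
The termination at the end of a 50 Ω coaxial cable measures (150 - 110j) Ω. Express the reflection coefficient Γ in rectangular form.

Γ ≈ 0.616 − j0.211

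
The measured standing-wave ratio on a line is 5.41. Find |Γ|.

|Γ| = (S − 1)/(S + 1) = (5.41 − 1)/(5.41 + 1) = 4.41/6.41

|Γ| ≈ 0.688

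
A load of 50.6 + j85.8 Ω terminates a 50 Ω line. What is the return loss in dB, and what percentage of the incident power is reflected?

Γ = (0.6 + j85.8)/(100.6 + j85.8), |Γ| = 0.649
RL = −20·log₁₀(0.649) = 3.76 dB
P_refl/P_inc = |Γ|² = 0.421

RL ≈ 3.76 dB; 42.1% of incident power reflected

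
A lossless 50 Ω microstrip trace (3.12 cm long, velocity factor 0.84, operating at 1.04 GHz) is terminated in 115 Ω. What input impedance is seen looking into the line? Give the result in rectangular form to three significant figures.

λ = v/f = 0.84·c / 1.04 GHz = 0.242 m
βl = 2π·l/λ = 2π × 0.129 = 46.4°
tan(βl) = tan(46.4°) = 1.05
Z_in = Z_0·(Z_L + jZ_0·tanβl)/(Z_0 + jZ_L·tanβl)
     = 50·(115 + j52.4)/(50 + j121)

Z_in ≈ 35.4 − j33 Ω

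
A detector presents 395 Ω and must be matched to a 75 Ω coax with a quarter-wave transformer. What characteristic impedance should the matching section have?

Z_qwt = √(Z_0·R_L) = √(75 × 395) = √29620

Z_qwt ≈ 172 Ω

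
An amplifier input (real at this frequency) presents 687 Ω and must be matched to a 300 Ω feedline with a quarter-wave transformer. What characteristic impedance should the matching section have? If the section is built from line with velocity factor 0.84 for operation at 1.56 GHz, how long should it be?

Z_qwt ≈ 454 Ω; length ≈ 4.04 cm

Z_qwt = √(Z_0·R_L) = √(300 × 687) = √206100
λ = 0.84·c/f = 0.162 m, so l = λ/4 = 0.0404 m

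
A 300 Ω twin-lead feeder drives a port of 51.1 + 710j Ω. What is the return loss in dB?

Γ = (-248.9 + j710)/(351.1 + j710), |Γ| = 0.95
RL = −20·log₁₀|Γ| = −20·log₁₀(0.95)

RL ≈ 0.447 dB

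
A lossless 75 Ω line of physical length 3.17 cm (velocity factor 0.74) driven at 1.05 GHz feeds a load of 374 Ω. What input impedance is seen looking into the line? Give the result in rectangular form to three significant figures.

λ = v/f = 0.74·c / 1.05 GHz = 0.211 m
βl = 2π·l/λ = 2π × 0.15 = 54°
tan(βl) = tan(54°) = 1.38
Z_in = Z_0·(Z_L + jZ_0·tanβl)/(Z_0 + jZ_L·tanβl)
     = 75·(374 + j103)/(75 + j514)

Z_in ≈ 22.5 − j51.3 Ω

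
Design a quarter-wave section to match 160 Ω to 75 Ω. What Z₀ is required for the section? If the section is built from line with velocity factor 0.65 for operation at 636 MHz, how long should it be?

Z_qwt ≈ 110 Ω; length ≈ 7.67 cm

Z_qwt = √(Z_0·R_L) = √(75 × 160) = √12000
λ = 0.65·c/f = 0.307 m, so l = λ/4 = 0.0767 m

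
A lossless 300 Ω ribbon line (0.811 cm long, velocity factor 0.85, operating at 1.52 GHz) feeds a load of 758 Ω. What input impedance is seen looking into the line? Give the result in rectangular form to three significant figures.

λ = v/f = 0.85·c / 1.52 GHz = 0.168 m
βl = 2π·l/λ = 2π × 0.0483 = 17.4°
tan(βl) = tan(17.4°) = 0.313
Z_in = Z_0·(Z_L + jZ_0·tanβl)/(Z_0 + jZ_L·tanβl)
     = 300·(758 + j94)/(300 + j238)

Z_in ≈ 512 − j311 Ω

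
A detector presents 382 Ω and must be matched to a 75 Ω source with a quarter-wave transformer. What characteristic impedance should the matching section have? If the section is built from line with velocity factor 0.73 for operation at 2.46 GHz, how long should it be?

Z_qwt = √(Z_0·R_L) = √(75 × 382) = √28650
λ = 0.73·c/f = 0.089 m, so l = λ/4 = 0.0223 m

Z_qwt ≈ 169 Ω; length ≈ 2.23 cm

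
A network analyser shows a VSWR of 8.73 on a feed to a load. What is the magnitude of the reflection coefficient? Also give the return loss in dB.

|Γ| ≈ 0.794; return loss ≈ 2 dB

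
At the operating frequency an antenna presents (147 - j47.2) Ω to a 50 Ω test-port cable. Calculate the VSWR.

VSWR ≈ 3.28

Γ = (Z_L − Z_0)/(Z_L + Z_0) = (97 − j47.2)/(197 − j47.2)
|Γ| = 108/203 = 0.533
VSWR = (1 + |Γ|)/(1 − |Γ|) = 1.53/0.467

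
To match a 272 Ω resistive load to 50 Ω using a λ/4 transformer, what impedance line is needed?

Z_qwt = √(Z_0·R_L) = √(50 × 272) = √13600

Z_qwt ≈ 117 Ω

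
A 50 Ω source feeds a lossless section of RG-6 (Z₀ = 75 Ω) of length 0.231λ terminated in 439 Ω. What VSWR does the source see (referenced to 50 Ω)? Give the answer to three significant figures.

VSWR ≈ 3.97

βl = 2π × 0.231 = 83.2°
tan(βl) = 8.34
Z_in = Z_0·(Z_L + jZ_0·tanβl)/(Z_0 + jZ_L·tanβl) = 13 − j8.73 Ω
Γ_s = (Z_in − Z_s)/(Z_in + Z_s) = (-37 − j8.73)/(63 − j8.73), |Γ_s| = 0.598
VSWR = (1 + |Γ_s|)/(1 − |Γ_s|)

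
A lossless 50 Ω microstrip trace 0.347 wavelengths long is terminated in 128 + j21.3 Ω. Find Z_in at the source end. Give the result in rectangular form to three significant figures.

Z_in ≈ 24.4 + j24.2 Ω

βl = 2π × 0.347 = 125°
tan(βl) = tan(125°) = -1.43
Z_in = Z_0·(Z_L + jZ_0·tanβl)/(Z_0 + jZ_L·tanβl)
     = 50·(128 − j50.3)/(80.5 − j183)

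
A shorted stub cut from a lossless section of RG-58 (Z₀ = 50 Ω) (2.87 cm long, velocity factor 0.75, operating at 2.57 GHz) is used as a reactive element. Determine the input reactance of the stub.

X_in ≈ -94 Ω (capacitive)

λ = v/f = 0.75·c / 2.57 GHz = 0.0875 m
βl = 2π·l/λ = 2π × 0.328 = 118°
tan(βl) = -1.88
For a shorted stub, Z_in = jZ_0·tan(βl)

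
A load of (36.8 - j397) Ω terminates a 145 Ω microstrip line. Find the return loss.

Γ = (-108.2 − j397)/(181.8 − j397), |Γ| = 0.942
RL = −20·log₁₀|Γ| = −20·log₁₀(0.942)

RL ≈ 0.516 dB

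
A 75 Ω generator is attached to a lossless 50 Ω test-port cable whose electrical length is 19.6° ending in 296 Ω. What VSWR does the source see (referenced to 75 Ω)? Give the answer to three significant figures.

tan(βl) = 0.356
Z_in = Z_0·(Z_L + jZ_0·tanβl)/(Z_0 + jZ_L·tanβl) = 61.3 − j111 Ω
Γ_s = (Z_in − Z_s)/(Z_in + Z_s) = (-13.7 − j111)/(136 − j111), |Γ_s| = 0.638
VSWR = (1 + |Γ_s|)/(1 − |Γ_s|)

VSWR ≈ 4.52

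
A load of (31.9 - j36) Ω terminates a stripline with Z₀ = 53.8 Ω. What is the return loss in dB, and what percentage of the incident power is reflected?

RL ≈ 6.87 dB; 20.5% of incident power reflected

Γ = (-21.9 − j36)/(85.7 − j36), |Γ| = 0.453
RL = −20·log₁₀(0.453) = 6.87 dB
P_refl/P_inc = |Γ|² = 0.205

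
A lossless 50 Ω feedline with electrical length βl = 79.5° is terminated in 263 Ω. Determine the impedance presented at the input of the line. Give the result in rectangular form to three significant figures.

Z_in ≈ 9.82 − j8.92 Ω

tan(βl) = tan(79.5°) = 5.4
Z_in = Z_0·(Z_L + jZ_0·tanβl)/(Z_0 + jZ_L·tanβl)
     = 50·(263 + j270)/(50 + j1420)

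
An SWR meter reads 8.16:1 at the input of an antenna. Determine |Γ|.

|Γ| = (S − 1)/(S + 1) = (8.16 − 1)/(8.16 + 1) = 7.16/9.16

|Γ| ≈ 0.782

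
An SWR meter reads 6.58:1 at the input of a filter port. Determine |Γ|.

|Γ| = (S − 1)/(S + 1) = (6.58 − 1)/(6.58 + 1) = 5.58/7.58

|Γ| ≈ 0.736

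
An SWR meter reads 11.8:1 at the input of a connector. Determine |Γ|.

|Γ| = (S − 1)/(S + 1) = (11.8 − 1)/(11.8 + 1) = 10.8/12.8

|Γ| ≈ 0.844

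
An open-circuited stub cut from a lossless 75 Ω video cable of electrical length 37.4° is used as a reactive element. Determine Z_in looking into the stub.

Z_in ≈ −j98.1 Ω

tan(βl) = 0.765
For an open-circuited stub, Z_in = −jZ_0·cot(βl) = −jZ_0/tan(βl)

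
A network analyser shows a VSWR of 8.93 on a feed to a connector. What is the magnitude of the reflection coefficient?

|Γ| = (S − 1)/(S + 1) = (8.93 − 1)/(8.93 + 1) = 7.93/9.93

|Γ| ≈ 0.799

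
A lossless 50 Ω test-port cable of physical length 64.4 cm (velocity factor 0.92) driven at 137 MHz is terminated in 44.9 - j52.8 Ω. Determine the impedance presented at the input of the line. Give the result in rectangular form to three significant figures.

Z_in ≈ 47.5 + j54.5 Ω

λ = v/f = 0.92·c / 137 MHz = 2.01 m
βl = 2π·l/λ = 2π × 0.32 = 115°
tan(βl) = tan(115°) = -2.14
Z_in = Z_0·(Z_L + jZ_0·tanβl)/(Z_0 + jZ_L·tanβl)
     = 50·(44.9 − j160)/(-62.8 − j95.9)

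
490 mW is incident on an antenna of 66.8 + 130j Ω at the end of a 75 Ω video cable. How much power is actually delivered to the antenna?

P_delivered ≈ 265 mW

|Γ| = |(-8.2 + j130)/(141.8 + j130)| = 0.677
|Γ|² = 0.458
P_refl = |Γ|²·P_inc = 225 mW, P_del = (1 − |Γ|²)·P_inc = 265 mW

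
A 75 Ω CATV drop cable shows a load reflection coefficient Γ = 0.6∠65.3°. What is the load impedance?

Z_L ≈ 55.9 + j95.2 Ω

Z_L = Z_0·(1 + Γ)/(1 − Γ) = 75·(1.25 + j0.545)/(0.749 − j0.545)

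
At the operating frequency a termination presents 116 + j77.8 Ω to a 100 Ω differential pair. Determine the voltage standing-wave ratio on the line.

VSWR ≈ 2.06

Γ = (Z_L − Z_0)/(Z_L + Z_0) = (16 + j77.8)/(216 + j77.8)
|Γ| = 79.4/230 = 0.346
VSWR = (1 + |Γ|)/(1 − |Γ|) = 1.35/0.654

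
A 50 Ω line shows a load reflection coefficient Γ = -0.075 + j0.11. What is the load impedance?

Z_L ≈ 42.1 + j9.42 Ω

Z_L = Z_0·(1 + Γ)/(1 − Γ) = 50·(0.925 + j0.11)/(1.07 − j0.11)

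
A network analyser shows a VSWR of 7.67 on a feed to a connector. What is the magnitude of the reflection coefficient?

|Γ| = (S − 1)/(S + 1) = (7.67 − 1)/(7.67 + 1) = 6.67/8.67

|Γ| ≈ 0.769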